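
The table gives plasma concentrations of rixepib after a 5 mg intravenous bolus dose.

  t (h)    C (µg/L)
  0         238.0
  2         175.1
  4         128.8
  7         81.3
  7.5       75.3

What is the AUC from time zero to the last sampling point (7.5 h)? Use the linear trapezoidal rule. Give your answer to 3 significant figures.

AUC = 1070 µg/L·h

Trapezoidal AUC_0→7.5:
  [0→2]: (238.0+175.1)/2 × 2 = 413.1
  [2→4]: (175.1+128.8)/2 × 2 = 303.9
  [4→7]: (128.8+81.3)/2 × 3 = 315.15
  [7→7.5]: (81.3+75.3)/2 × 0.5 = 39.15
  Sum = 1071.3 µg/L·h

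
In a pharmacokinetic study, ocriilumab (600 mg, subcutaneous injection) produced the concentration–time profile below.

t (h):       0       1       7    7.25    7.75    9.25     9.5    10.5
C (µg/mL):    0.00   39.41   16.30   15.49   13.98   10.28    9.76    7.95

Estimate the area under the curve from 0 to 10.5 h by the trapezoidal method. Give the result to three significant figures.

Trapezoidal AUC_0→10.5:
  [0→1]: (0.00+39.41)/2 × 1 = 19.705
  [1→7]: (39.41+16.30)/2 × 6 = 167.13
  [7→7.25]: (16.30+15.49)/2 × 0.25 = 3.97375
  [7.25→7.75]: (15.49+13.98)/2 × 0.5 = 7.3675
  [7.75→9.25]: (13.98+10.28)/2 × 1.5 = 18.195
  [9.25→9.5]: (10.28+9.76)/2 × 0.25 = 2.505
  [9.5→10.5]: (9.76+7.95)/2 × 1 = 8.855
  Sum = 227.73125 µg/mL·h

AUC = 228 µg/mL·h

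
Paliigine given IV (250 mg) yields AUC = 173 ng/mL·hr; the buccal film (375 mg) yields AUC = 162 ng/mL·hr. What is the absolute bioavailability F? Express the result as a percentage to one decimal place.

F = (AUC_ev / D_ev) / (AUC_iv / D_iv)
  = (162/375) / (173/250)
  = 0.432 / 0.692 = 0.6243
  = 62.43%

F = 62.4%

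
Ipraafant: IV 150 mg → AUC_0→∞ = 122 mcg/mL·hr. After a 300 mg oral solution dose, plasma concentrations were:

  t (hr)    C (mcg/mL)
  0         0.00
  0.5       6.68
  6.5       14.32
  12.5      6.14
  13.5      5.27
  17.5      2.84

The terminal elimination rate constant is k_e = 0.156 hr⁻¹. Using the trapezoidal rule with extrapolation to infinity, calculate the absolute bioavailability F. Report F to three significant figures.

F = 0.681

Trapezoidal AUC_0→17.5 (oral solution):
  [0→0.5]: (0.00+6.68)/2 × 0.5 = 1.67
  [0.5→6.5]: (6.68+14.32)/2 × 6 = 63.0
  [6.5→12.5]: (14.32+6.14)/2 × 6 = 61.38
  [12.5→13.5]: (6.14+5.27)/2 × 1 = 5.705
  [13.5→17.5]: (5.27+2.84)/2 × 4 = 16.22
  Sum = 147.975 mcg/mL·hr
Tail: C_last/k_e = 2.84/0.156 = 18.205
AUC_0→∞ (oral solution) = 147.975 + 18.205 = 166.18 mcg/mL·hr
F = (AUC_ev/D_ev)/(AUC_iv/D_iv) = (166.18/300)/(122/150) = 0.553933/0.813333 = 0.6811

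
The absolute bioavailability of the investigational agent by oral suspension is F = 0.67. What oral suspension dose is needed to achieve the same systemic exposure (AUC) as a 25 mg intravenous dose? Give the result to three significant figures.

D_oral = 37.3 mg

For equal systemic exposure: F × D_ev = D_iv
D_ev = D_iv / F = 25 / 0.67 = 37.3134 mg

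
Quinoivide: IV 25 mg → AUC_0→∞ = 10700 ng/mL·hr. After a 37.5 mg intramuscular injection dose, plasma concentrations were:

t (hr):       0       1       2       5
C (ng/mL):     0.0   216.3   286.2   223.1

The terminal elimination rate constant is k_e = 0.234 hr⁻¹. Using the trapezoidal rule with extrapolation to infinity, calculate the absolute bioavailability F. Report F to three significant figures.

Trapezoidal AUC_0→5 (intramuscular injection):
  [0→1]: (0.0+216.3)/2 × 1 = 108.15
  [1→2]: (216.3+286.2)/2 × 1 = 251.25
  [2→5]: (286.2+223.1)/2 × 3 = 763.95
  Sum = 1123.35 ng/mL·hr
Tail: C_last/k_e = 223.1/0.234 = 953.419
AUC_0→∞ (intramuscular injection) = 1123.35 + 953.419 = 2076.769 ng/mL·hr
F = (AUC_ev/D_ev)/(AUC_iv/D_iv) = (2076.769/37.5)/(10700/25) = 55.3805/428 = 0.1294

F = 0.129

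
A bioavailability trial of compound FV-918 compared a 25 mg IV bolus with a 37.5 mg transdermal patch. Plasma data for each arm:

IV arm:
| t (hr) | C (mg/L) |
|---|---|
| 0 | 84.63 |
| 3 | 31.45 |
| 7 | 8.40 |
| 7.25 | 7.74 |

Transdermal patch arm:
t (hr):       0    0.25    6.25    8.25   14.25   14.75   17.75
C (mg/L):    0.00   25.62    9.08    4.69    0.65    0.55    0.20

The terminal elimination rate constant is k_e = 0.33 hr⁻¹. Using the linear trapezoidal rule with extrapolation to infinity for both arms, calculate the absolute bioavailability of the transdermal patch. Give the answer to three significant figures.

Trapezoidal AUC_0→7.25 (IV):
  [0→3]: (84.63+31.45)/2 × 3 = 174.12
  [3→7]: (31.45+8.40)/2 × 4 = 79.7
  [7→7.25]: (8.40+7.74)/2 × 0.25 = 2.0175
  Sum = 255.8375 mg/L·hr
IV tail: 7.74/0.33 = 23.455; AUC_iv,0→∞ = 255.8375 + 23.455 = 279.2925 mg/L·hr
Trapezoidal AUC_0→17.75 (transdermal patch):
  [0→0.25]: (0.00+25.62)/2 × 0.25 = 3.2025
  [0.25→6.25]: (25.62+9.08)/2 × 6 = 104.1
  [6.25→8.25]: (9.08+4.69)/2 × 2 = 13.77
  [8.25→14.25]: (4.69+0.65)/2 × 6 = 16.02
  [14.25→14.75]: (0.65+0.55)/2 × 0.5 = 0.3
  [14.75→17.75]: (0.55+0.20)/2 × 3 = 1.125
  Sum = 138.5175 mg/L·hr
transdermal patch tail: 0.20/0.33 = 0.606; AUC_ev,0→∞ = 138.5175 + 0.606 = 139.1235 mg/L·hr
F = (AUC_ev/D_ev)/(AUC_iv/D_iv) = (139.1235/37.5)/(279.2925/25) = 3.70996/11.1717 = 0.3321

F = 0.332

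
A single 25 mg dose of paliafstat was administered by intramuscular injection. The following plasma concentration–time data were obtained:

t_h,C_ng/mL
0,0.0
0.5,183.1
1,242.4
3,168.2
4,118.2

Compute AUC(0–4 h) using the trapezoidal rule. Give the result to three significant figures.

Trapezoidal AUC_0→4:
  [0→0.5]: (0.0+183.1)/2 × 0.5 = 45.775
  [0.5→1]: (183.1+242.4)/2 × 0.5 = 106.375
  [1→3]: (242.4+168.2)/2 × 2 = 410.6
  [3→4]: (168.2+118.2)/2 × 1 = 143.2
  Sum = 705.95 ng/mL·h

AUC = 706 ng/mL·h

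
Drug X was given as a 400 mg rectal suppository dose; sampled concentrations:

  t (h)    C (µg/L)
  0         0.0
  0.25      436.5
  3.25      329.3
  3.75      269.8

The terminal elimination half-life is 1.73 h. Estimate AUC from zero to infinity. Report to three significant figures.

Trapezoidal AUC_0→3.75:
  [0→0.25]: (0.0+436.5)/2 × 0.25 = 54.5625
  [0.25→3.25]: (436.5+329.3)/2 × 3 = 1148.7
  [3.25→3.75]: (329.3+269.8)/2 × 0.5 = 149.775
  Sum = 1353.0375 µg/L·h
k_e = ln2 / t½ = 0.693147 / 1.73 = 0.4007 h^-1
Extrapolated tail: C_last / k_e = 269.8 / 0.4007 = 673.322
AUC_0→∞ = 1353.0375 + 673.322 = 2026.3595 µg/L·h

AUC = 2030 µg/L·h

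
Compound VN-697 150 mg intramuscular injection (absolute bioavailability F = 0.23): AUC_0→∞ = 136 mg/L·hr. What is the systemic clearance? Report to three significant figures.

CL = 0.254 L/hr

CL = F × Dose / AUC_0→∞
   = 0.23 × 150 / 136 = 0.253676 L/hr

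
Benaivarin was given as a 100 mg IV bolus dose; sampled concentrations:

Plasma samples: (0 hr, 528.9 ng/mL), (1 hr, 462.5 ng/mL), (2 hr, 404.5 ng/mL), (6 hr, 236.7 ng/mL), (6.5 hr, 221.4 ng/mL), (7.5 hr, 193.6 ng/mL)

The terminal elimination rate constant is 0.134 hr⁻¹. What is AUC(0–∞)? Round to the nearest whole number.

Trapezoidal AUC_0→7.5:
  [0→1]: (528.9+462.5)/2 × 1 = 495.7
  [1→2]: (462.5+404.5)/2 × 1 = 433.5
  [2→6]: (404.5+236.7)/2 × 4 = 1282.4
  [6→6.5]: (236.7+221.4)/2 × 0.5 = 114.525
  [6.5→7.5]: (221.4+193.6)/2 × 1 = 207.5
  Sum = 2533.625 ng/mL·hr
Extrapolated tail: C_last / k_e = 193.6 / 0.134 = 1444.776
AUC_0→∞ = 2533.625 + 1444.776 = 3978.401 ng/mL·hr

AUC = 3978 ng/mL·hr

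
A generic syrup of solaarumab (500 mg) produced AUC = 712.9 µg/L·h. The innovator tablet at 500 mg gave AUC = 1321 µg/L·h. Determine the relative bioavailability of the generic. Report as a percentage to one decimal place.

F_rel = 54.0%

F_rel = (AUC_test/D_test) / (AUC_ref/D_ref)
      = (712.9/500) / (1321/500)
      = 1.4258 / 2.642 = 0.5397 = 53.97%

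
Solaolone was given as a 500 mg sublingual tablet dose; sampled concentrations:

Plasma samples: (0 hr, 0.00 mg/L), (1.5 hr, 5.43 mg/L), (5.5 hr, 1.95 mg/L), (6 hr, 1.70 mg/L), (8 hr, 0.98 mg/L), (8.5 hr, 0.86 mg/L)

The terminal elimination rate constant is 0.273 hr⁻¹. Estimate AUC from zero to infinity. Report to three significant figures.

AUC = 26.0 mg/L·hr

Trapezoidal AUC_0→8.5:
  [0→1.5]: (0.00+5.43)/2 × 1.5 = 4.0725
  [1.5→5.5]: (5.43+1.95)/2 × 4 = 14.76
  [5.5→6]: (1.95+1.70)/2 × 0.5 = 0.9125
  [6→8]: (1.70+0.98)/2 × 2 = 2.68
  [8→8.5]: (0.98+0.86)/2 × 0.5 = 0.46
  Sum = 22.885 mg/L·hr
Extrapolated tail: C_last / k_e = 0.86 / 0.273 = 3.150
AUC_0→∞ = 22.885 + 3.150 = 26.035 mg/L·hr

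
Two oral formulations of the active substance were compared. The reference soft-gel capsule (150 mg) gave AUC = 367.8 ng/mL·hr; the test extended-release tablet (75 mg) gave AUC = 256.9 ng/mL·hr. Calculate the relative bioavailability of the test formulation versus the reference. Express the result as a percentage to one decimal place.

F_rel = 139.7%

F_rel = (AUC_test/D_test) / (AUC_ref/D_ref)
      = (256.9/75) / (367.8/150)
      = 3.42533 / 2.452 = 1.3970 = 139.70%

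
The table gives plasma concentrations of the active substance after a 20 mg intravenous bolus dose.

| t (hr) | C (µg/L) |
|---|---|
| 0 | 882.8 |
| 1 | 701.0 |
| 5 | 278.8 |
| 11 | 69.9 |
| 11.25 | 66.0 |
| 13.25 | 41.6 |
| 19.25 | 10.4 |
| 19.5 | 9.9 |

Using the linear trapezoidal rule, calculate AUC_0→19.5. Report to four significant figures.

Trapezoidal AUC_0→19.5:
  [0→1]: (882.8+701.0)/2 × 1 = 791.9
  [1→5]: (701.0+278.8)/2 × 4 = 1959.6
  [5→11]: (278.8+69.9)/2 × 6 = 1046.1
  [11→11.25]: (69.9+66.0)/2 × 0.25 = 16.9875
  [11.25→13.25]: (66.0+41.6)/2 × 2 = 107.6
  [13.25→19.25]: (41.6+10.4)/2 × 6 = 156.0
  [19.25→19.5]: (10.4+9.9)/2 × 0.25 = 2.5375
  Sum = 4080.725 µg/L·hr

AUC = 4081 µg/L·hr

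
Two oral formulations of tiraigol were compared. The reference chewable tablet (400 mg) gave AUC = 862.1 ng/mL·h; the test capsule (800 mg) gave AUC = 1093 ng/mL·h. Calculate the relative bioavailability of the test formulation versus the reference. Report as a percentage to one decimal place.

F_rel = 63.4%

F_rel = (AUC_test/D_test) / (AUC_ref/D_ref)
      = (1093/800) / (862.1/400)
      = 1.36625 / 2.15525 = 0.6339 = 63.39%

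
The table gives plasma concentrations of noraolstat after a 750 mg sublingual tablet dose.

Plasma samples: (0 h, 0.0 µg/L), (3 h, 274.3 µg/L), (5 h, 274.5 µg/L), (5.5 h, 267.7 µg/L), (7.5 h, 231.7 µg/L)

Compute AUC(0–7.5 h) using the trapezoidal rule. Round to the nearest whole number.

AUC = 1595 µg/L·h

Trapezoidal AUC_0→7.5:
  [0→3]: (0.0+274.3)/2 × 3 = 411.45
  [3→5]: (274.3+274.5)/2 × 2 = 548.8
  [5→5.5]: (274.5+267.7)/2 × 0.5 = 135.55
  [5.5→7.5]: (267.7+231.7)/2 × 2 = 499.4
  Sum = 1595.2 µg/L·h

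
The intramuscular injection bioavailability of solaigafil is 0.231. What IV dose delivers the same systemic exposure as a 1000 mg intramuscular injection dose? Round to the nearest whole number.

D_iv = 231 mg

Systemic exposure from an extravascular dose = F × D_ev, so the equivalent IV dose is F × D_ev.
D_iv = F × D_ev = 0.231 × 1000 = 231 mg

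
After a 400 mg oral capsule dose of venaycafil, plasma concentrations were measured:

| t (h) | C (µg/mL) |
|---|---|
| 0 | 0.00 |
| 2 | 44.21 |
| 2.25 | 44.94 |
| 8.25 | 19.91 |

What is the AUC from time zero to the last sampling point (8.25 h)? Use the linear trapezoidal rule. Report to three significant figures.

AUC = 250 µg/mL·h

Trapezoidal AUC_0→8.25:
  [0→2]: (0.00+44.21)/2 × 2 = 44.21
  [2→2.25]: (44.21+44.94)/2 × 0.25 = 11.14375
  [2.25→8.25]: (44.94+19.91)/2 × 6 = 194.55
  Sum = 249.90375 µg/mL·h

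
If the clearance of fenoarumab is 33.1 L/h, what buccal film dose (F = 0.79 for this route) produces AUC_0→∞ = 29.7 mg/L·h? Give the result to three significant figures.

Dose = CL × AUC_0→∞ / F
     = 33.1 × 29.7 / 0.79 = 1244.39 mg

Dose = 1240 mg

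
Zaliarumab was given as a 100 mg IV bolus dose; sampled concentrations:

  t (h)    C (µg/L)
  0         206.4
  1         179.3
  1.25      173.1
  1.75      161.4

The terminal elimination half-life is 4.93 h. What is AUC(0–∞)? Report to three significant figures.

Trapezoidal AUC_0→1.75:
  [0→1]: (206.4+179.3)/2 × 1 = 192.85
  [1→1.25]: (179.3+173.1)/2 × 0.25 = 44.05
  [1.25→1.75]: (173.1+161.4)/2 × 0.5 = 83.625
  Sum = 320.525 µg/L·h
k_e = ln2 / t½ = 0.693147 / 4.93 = 0.1406 h^-1
Extrapolated tail: C_last / k_e = 161.4 / 0.1406 = 1147.937
AUC_0→∞ = 320.525 + 1147.937 = 1468.462 µg/L·h

AUC = 1470 µg/L·h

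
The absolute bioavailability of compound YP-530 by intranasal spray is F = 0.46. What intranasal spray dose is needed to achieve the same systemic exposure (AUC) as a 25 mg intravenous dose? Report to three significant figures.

For equal systemic exposure: F × D_ev = D_iv
D_ev = D_iv / F = 25 / 0.46 = 54.3478 mg

D_intranasal = 54.3 mg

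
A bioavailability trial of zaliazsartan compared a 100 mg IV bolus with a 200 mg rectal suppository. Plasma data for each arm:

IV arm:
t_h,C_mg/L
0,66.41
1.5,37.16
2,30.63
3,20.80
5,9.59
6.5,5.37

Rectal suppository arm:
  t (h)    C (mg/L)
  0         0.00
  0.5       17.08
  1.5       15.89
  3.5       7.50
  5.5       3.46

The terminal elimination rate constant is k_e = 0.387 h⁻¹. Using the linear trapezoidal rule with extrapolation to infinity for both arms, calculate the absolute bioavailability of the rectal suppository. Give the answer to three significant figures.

F = 0.182

Trapezoidal AUC_0→6.5 (IV):
  [0→1.5]: (66.41+37.16)/2 × 1.5 = 77.6775
  [1.5→2]: (37.16+30.63)/2 × 0.5 = 16.9475
  [2→3]: (30.63+20.80)/2 × 1 = 25.715
  [3→5]: (20.80+9.59)/2 × 2 = 30.39
  [5→6.5]: (9.59+5.37)/2 × 1.5 = 11.22
  Sum = 161.95 mg/L·h
IV tail: 5.37/0.387 = 13.876; AUC_iv,0→∞ = 161.95 + 13.876 = 175.826 mg/L·h
Trapezoidal AUC_0→5.5 (rectal suppository):
  [0→0.5]: (0.00+17.08)/2 × 0.5 = 4.27
  [0.5→1.5]: (17.08+15.89)/2 × 1 = 16.485
  [1.5→3.5]: (15.89+7.50)/2 × 2 = 23.39
  [3.5→5.5]: (7.50+3.46)/2 × 2 = 10.96
  Sum = 55.105 mg/L·h
rectal suppository tail: 3.46/0.387 = 8.941; AUC_ev,0→∞ = 55.105 + 8.941 = 64.046 mg/L·h
F = (AUC_ev/D_ev)/(AUC_iv/D_iv) = (64.046/200)/(175.826/100) = 0.32023/1.75826 = 0.1821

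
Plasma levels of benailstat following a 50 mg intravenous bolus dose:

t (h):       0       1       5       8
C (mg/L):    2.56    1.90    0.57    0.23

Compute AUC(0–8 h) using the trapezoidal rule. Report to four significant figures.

Trapezoidal AUC_0→8:
  [0→1]: (2.56+1.90)/2 × 1 = 2.23
  [1→5]: (1.90+0.57)/2 × 4 = 4.94
  [5→8]: (0.57+0.23)/2 × 3 = 1.2
  Sum = 8.37 mg/L·h

AUC = 8.370 mg/L·h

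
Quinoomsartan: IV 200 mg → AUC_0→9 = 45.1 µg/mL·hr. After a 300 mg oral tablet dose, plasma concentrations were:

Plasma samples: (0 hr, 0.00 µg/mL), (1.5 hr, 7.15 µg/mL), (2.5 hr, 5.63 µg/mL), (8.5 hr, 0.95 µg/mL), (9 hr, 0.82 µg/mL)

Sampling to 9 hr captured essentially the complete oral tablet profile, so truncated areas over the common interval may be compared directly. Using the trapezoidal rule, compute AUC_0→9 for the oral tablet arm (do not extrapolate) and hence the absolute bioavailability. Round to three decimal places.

Trapezoidal AUC_0→9 (oral tablet):
  [0→1.5]: (0.00+7.15)/2 × 1.5 = 5.3625
  [1.5→2.5]: (7.15+5.63)/2 × 1 = 6.39
  [2.5→8.5]: (5.63+0.95)/2 × 6 = 19.74
  [8.5→9]: (0.95+0.82)/2 × 0.5 = 0.4425
  Sum = 31.935 µg/mL·hr
F = (AUC_ev/D_ev)/(AUC_iv/D_iv) = (31.935/300)/(45.1/200) = 0.10645/0.2255 = 0.4721

F = 0.472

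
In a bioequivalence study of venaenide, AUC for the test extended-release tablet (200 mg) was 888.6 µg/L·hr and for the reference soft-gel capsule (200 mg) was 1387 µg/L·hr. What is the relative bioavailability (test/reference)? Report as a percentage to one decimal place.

F_rel = 64.1%

F_rel = (AUC_test/D_test) / (AUC_ref/D_ref)
      = (888.6/200) / (1387/200)
      = 4.443 / 6.935 = 0.6407 = 64.07%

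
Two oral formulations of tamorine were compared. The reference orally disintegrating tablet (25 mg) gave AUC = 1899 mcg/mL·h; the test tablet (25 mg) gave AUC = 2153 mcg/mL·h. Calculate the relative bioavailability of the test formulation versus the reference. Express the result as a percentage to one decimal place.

F_rel = (AUC_test/D_test) / (AUC_ref/D_ref)
      = (2153/25) / (1899/25)
      = 86.12 / 75.96 = 1.1338 = 113.38%

F_rel = 113.4%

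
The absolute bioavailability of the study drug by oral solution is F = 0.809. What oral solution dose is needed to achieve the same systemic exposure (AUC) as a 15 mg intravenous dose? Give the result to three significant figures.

D_oral = 18.5 mg

For equal systemic exposure: F × D_ev = D_iv
D_ev = D_iv / F = 15 / 0.809 = 18.5414 mg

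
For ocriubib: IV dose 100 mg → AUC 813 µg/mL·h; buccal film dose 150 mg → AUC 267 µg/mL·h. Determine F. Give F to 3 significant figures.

F = (AUC_ev / D_ev) / (AUC_iv / D_iv)
  = (267/150) / (813/100)
  = 1.78 / 8.13 = 0.2189

F = 0.219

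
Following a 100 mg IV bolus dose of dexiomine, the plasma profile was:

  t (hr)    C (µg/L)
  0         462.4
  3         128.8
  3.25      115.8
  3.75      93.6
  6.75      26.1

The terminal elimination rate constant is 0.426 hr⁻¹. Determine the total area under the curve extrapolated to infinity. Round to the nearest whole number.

Trapezoidal AUC_0→6.75:
  [0→3]: (462.4+128.8)/2 × 3 = 886.8
  [3→3.25]: (128.8+115.8)/2 × 0.25 = 30.575
  [3.25→3.75]: (115.8+93.6)/2 × 0.5 = 52.35
  [3.75→6.75]: (93.6+26.1)/2 × 3 = 179.55
  Sum = 1149.275 µg/L·hr
Extrapolated tail: C_last / k_e = 26.1 / 0.426 = 61.268
AUC_0→∞ = 1149.275 + 61.268 = 1210.543 µg/L·hr

AUC = 1211 µg/L·hr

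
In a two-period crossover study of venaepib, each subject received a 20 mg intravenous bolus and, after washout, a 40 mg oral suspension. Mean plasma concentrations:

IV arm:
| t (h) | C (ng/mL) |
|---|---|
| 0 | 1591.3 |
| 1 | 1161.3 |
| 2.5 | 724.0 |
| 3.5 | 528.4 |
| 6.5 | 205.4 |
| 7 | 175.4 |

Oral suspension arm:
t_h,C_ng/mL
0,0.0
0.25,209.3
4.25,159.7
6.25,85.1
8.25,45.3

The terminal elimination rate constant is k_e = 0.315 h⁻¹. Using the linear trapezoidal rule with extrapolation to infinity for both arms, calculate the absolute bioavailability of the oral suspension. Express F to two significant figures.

Trapezoidal AUC_0→7 (IV):
  [0→1]: (1591.3+1161.3)/2 × 1 = 1376.3
  [1→2.5]: (1161.3+724.0)/2 × 1.5 = 1413.975
  [2.5→3.5]: (724.0+528.4)/2 × 1 = 626.2
  [3.5→6.5]: (528.4+205.4)/2 × 3 = 1100.7
  [6.5→7]: (205.4+175.4)/2 × 0.5 = 95.2
  Sum = 4612.375 ng/mL·h
IV tail: 175.4/0.315 = 556.825; AUC_iv,0→∞ = 4612.375 + 556.825 = 5169.2 ng/mL·h
Trapezoidal AUC_0→8.25 (oral suspension):
  [0→0.25]: (0.0+209.3)/2 × 0.25 = 26.1625
  [0.25→4.25]: (209.3+159.7)/2 × 4 = 738.0
  [4.25→6.25]: (159.7+85.1)/2 × 2 = 244.8
  [6.25→8.25]: (85.1+45.3)/2 × 2 = 130.4
  Sum = 1139.3625 ng/mL·h
oral suspension tail: 45.3/0.315 = 143.810; AUC_ev,0→∞ = 1139.3625 + 143.810 = 1283.1725 ng/mL·h
F = (AUC_ev/D_ev)/(AUC_iv/D_iv) = (1283.1725/40)/(5169.2/20) = 32.0793/258.46 = 0.1241

F = 0.12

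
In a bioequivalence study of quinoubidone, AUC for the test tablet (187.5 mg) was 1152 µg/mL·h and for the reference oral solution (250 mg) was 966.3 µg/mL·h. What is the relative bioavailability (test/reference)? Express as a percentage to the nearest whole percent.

F_rel = 159%

F_rel = (AUC_test/D_test) / (AUC_ref/D_ref)
      = (1152/187.5) / (966.3/250)
      = 6.144 / 3.8652 = 1.5896 = 158.96%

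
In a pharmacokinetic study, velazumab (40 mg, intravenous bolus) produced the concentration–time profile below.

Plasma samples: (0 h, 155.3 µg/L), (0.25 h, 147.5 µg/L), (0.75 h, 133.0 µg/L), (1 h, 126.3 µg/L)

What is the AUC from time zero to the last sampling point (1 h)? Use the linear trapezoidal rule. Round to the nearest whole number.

AUC = 140 µg/L·h

Trapezoidal AUC_0→1:
  [0→0.25]: (155.3+147.5)/2 × 0.25 = 37.85
  [0.25→0.75]: (147.5+133.0)/2 × 0.5 = 70.125
  [0.75→1]: (133.0+126.3)/2 × 0.25 = 32.4125
  Sum = 140.3875 µg/L·h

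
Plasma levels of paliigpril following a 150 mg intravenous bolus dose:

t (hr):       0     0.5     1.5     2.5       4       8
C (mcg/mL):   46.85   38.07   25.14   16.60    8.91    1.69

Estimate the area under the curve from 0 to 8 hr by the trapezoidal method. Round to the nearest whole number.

Trapezoidal AUC_0→8:
  [0→0.5]: (46.85+38.07)/2 × 0.5 = 21.23
  [0.5→1.5]: (38.07+25.14)/2 × 1 = 31.605
  [1.5→2.5]: (25.14+16.60)/2 × 1 = 20.87
  [2.5→4]: (16.60+8.91)/2 × 1.5 = 19.1325
  [4→8]: (8.91+1.69)/2 × 4 = 21.2
  Sum = 114.0375 mcg/mL·hr

AUC = 114 mcg/mL·hr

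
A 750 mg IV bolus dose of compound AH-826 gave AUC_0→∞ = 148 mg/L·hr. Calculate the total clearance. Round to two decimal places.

CL = 5.07 L/hr

CL = Dose_iv / AUC_0→∞
   = 750 / 148 = 5.06757 L/hr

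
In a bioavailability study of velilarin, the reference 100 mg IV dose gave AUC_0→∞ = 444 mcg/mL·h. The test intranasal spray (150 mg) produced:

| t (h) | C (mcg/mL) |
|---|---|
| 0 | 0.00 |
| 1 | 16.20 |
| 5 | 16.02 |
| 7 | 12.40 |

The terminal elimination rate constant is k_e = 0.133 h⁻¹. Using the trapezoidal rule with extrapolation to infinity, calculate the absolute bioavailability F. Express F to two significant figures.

Trapezoidal AUC_0→7 (intranasal spray):
  [0→1]: (0.00+16.20)/2 × 1 = 8.1
  [1→5]: (16.20+16.02)/2 × 4 = 64.44
  [5→7]: (16.02+12.40)/2 × 2 = 28.42
  Sum = 100.96 mcg/mL·h
Tail: C_last/k_e = 12.40/0.133 = 93.233
AUC_0→∞ (intranasal spray) = 100.96 + 93.233 = 194.193 mcg/mL·h
F = (AUC_ev/D_ev)/(AUC_iv/D_iv) = (194.193/150)/(444/100) = 1.29462/4.44 = 0.2916

F = 0.29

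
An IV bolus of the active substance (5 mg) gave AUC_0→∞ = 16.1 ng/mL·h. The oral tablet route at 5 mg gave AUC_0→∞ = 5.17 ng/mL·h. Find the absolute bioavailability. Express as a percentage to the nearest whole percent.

F = 32%

F = (AUC_ev / D_ev) / (AUC_iv / D_iv)
  = (5.17/5) / (16.1/5)
  = 1.034 / 3.22 = 0.3211
  = 32.11%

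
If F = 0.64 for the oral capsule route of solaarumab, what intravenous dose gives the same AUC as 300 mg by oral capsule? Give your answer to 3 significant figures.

D_iv = 192 mg

Systemic exposure from an extravascular dose = F × D_ev, so the equivalent IV dose is F × D_ev.
D_iv = F × D_ev = 0.64 × 300 = 192 mg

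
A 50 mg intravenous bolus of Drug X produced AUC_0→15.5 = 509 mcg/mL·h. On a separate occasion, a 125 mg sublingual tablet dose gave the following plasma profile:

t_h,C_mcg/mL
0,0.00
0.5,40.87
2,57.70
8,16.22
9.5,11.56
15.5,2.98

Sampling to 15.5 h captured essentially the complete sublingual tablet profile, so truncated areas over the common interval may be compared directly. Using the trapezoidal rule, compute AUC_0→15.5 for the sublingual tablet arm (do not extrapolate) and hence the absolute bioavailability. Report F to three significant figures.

F = 0.291

Trapezoidal AUC_0→15.5 (sublingual tablet):
  [0→0.5]: (0.00+40.87)/2 × 0.5 = 10.2175
  [0.5→2]: (40.87+57.70)/2 × 1.5 = 73.9275
  [2→8]: (57.70+16.22)/2 × 6 = 221.76
  [8→9.5]: (16.22+11.56)/2 × 1.5 = 20.835
  [9.5→15.5]: (11.56+2.98)/2 × 6 = 43.62
  Sum = 370.36 mcg/mL·h
F = (AUC_ev/D_ev)/(AUC_iv/D_iv) = (370.36/125)/(509/50) = 2.96288/10.18 = 0.2910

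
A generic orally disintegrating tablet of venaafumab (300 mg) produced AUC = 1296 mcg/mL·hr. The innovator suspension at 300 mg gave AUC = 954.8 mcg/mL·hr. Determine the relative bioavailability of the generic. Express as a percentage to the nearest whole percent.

F_rel = (AUC_test/D_test) / (AUC_ref/D_ref)
      = (1296/300) / (954.8/300)
      = 4.32 / 3.18267 = 1.3574 = 135.74%

F_rel = 136%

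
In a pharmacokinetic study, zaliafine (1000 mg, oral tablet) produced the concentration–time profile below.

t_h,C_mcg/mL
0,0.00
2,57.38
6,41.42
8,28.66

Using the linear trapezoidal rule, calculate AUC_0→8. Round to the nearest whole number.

Trapezoidal AUC_0→8:
  [0→2]: (0.00+57.38)/2 × 2 = 57.38
  [2→6]: (57.38+41.42)/2 × 4 = 197.6
  [6→8]: (41.42+28.66)/2 × 2 = 70.08
  Sum = 325.06 mcg/mL·h

AUC = 325 mcg/mL·h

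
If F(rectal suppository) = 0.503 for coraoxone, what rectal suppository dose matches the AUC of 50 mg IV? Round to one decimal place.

For equal systemic exposure: F × D_ev = D_iv
D_ev = D_iv / F = 50 / 0.503 = 99.4036 mg

D_rectal = 99.4 mg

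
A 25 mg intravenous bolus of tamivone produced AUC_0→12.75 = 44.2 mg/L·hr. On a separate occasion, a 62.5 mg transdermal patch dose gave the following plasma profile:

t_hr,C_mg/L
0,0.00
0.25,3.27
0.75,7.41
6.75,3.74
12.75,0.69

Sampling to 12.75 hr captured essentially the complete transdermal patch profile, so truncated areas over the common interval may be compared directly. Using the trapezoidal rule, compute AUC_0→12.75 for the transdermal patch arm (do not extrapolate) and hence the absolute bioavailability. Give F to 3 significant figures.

F = 0.451

Trapezoidal AUC_0→12.75 (transdermal patch):
  [0→0.25]: (0.00+3.27)/2 × 0.25 = 0.40875
  [0.25→0.75]: (3.27+7.41)/2 × 0.5 = 2.67
  [0.75→6.75]: (7.41+3.74)/2 × 6 = 33.45
  [6.75→12.75]: (3.74+0.69)/2 × 6 = 13.29
  Sum = 49.81875 mg/L·hr
F = (AUC_ev/D_ev)/(AUC_iv/D_iv) = (49.81875/62.5)/(44.2/25) = 0.7971/1.768 = 0.4508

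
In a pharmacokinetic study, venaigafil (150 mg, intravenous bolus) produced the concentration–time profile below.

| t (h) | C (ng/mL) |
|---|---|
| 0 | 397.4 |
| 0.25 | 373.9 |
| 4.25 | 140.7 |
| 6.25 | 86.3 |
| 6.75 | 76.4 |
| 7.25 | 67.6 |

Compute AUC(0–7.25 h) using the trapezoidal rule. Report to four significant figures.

Trapezoidal AUC_0→7.25:
  [0→0.25]: (397.4+373.9)/2 × 0.25 = 96.4125
  [0.25→4.25]: (373.9+140.7)/2 × 4 = 1029.2
  [4.25→6.25]: (140.7+86.3)/2 × 2 = 227.0
  [6.25→6.75]: (86.3+76.4)/2 × 0.5 = 40.675
  [6.75→7.25]: (76.4+67.6)/2 × 0.5 = 36.0
  Sum = 1429.2875 ng/mL·h

AUC = 1429 ng/mL·h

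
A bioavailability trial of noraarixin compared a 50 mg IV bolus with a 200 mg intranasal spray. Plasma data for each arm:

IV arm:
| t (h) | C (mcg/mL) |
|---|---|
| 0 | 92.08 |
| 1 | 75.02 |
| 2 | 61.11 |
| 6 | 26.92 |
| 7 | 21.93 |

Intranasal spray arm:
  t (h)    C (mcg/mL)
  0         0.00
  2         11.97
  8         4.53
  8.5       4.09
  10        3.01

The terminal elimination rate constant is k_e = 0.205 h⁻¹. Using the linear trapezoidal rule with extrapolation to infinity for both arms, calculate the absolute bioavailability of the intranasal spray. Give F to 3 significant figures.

Trapezoidal AUC_0→7 (IV):
  [0→1]: (92.08+75.02)/2 × 1 = 83.55
  [1→2]: (75.02+61.11)/2 × 1 = 68.065
  [2→6]: (61.11+26.92)/2 × 4 = 176.06
  [6→7]: (26.92+21.93)/2 × 1 = 24.425
  Sum = 352.1 mcg/mL·h
IV tail: 21.93/0.205 = 106.976; AUC_iv,0→∞ = 352.1 + 106.976 = 459.076 mcg/mL·h
Trapezoidal AUC_0→10 (intranasal spray):
  [0→2]: (0.00+11.97)/2 × 2 = 11.97
  [2→8]: (11.97+4.53)/2 × 6 = 49.5
  [8→8.5]: (4.53+4.09)/2 × 0.5 = 2.155
  [8.5→10]: (4.09+3.01)/2 × 1.5 = 5.325
  Sum = 68.95 mcg/mL·h
intranasal spray tail: 3.01/0.205 = 14.683; AUC_ev,0→∞ = 68.95 + 14.683 = 83.633 mcg/mL·h
F = (AUC_ev/D_ev)/(AUC_iv/D_iv) = (83.633/200)/(459.076/50) = 0.418165/9.18152 = 0.0455

F = 0.0455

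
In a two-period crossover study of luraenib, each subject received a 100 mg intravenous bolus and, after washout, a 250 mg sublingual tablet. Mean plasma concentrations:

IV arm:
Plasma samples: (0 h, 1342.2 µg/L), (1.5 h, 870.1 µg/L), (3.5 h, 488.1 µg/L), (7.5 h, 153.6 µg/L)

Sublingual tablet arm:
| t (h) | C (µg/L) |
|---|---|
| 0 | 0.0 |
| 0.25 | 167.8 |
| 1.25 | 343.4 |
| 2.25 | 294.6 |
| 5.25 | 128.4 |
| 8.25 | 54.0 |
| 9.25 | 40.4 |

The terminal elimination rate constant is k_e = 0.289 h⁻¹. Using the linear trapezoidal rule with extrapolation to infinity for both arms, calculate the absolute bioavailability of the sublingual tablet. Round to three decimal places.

F = 0.140

Trapezoidal AUC_0→7.5 (IV):
  [0→1.5]: (1342.2+870.1)/2 × 1.5 = 1659.225
  [1.5→3.5]: (870.1+488.1)/2 × 2 = 1358.2
  [3.5→7.5]: (488.1+153.6)/2 × 4 = 1283.4
  Sum = 4300.825 µg/L·h
IV tail: 153.6/0.289 = 531.488; AUC_iv,0→∞ = 4300.825 + 531.488 = 4832.313 µg/L·h
Trapezoidal AUC_0→9.25 (sublingual tablet):
  [0→0.25]: (0.0+167.8)/2 × 0.25 = 20.975
  [0.25→1.25]: (167.8+343.4)/2 × 1 = 255.6
  [1.25→2.25]: (343.4+294.6)/2 × 1 = 319.0
  [2.25→5.25]: (294.6+128.4)/2 × 3 = 634.5
  [5.25→8.25]: (128.4+54.0)/2 × 3 = 273.6
  [8.25→9.25]: (54.0+40.4)/2 × 1 = 47.2
  Sum = 1550.875 µg/L·h
sublingual tablet tail: 40.4/0.289 = 139.792; AUC_ev,0→∞ = 1550.875 + 139.792 = 1690.667 µg/L·h
F = (AUC_ev/D_ev)/(AUC_iv/D_iv) = (1690.667/250)/(4832.313/100) = 6.762668/48.32313 = 0.1399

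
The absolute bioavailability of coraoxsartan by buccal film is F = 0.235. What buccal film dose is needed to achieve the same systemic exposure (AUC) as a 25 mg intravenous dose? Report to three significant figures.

D_buccal = 106 mg

For equal systemic exposure: F × D_ev = D_iv
D_ev = D_iv / F = 25 / 0.235 = 106.383 mg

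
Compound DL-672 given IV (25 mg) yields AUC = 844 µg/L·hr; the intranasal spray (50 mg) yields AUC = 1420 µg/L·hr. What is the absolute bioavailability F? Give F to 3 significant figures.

F = (AUC_ev / D_ev) / (AUC_iv / D_iv)
  = (1420/50) / (844/25)
  = 28.4 / 33.76 = 0.8412

F = 0.841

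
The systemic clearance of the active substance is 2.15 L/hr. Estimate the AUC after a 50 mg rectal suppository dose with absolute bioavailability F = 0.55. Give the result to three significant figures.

AUC_0→∞ = F × Dose / CL
        = 0.55 × 50 / 2.15 = 12.7907 mg/L·hr

AUC = 12.8 mg/L·hr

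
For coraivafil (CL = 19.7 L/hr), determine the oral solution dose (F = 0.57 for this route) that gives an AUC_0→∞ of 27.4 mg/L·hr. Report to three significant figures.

Dose = CL × AUC_0→∞ / F
     = 19.7 × 27.4 / 0.57 = 946.982 mg

Dose = 947 mg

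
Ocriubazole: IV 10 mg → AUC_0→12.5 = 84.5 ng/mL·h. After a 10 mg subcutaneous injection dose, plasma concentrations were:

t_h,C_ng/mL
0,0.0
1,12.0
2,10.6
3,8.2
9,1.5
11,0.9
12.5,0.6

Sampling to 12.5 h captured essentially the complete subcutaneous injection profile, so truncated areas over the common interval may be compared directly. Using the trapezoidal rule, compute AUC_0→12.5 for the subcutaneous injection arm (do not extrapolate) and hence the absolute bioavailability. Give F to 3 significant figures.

Trapezoidal AUC_0→12.5 (subcutaneous injection):
  [0→1]: (0.0+12.0)/2 × 1 = 6.0
  [1→2]: (12.0+10.6)/2 × 1 = 11.3
  [2→3]: (10.6+8.2)/2 × 1 = 9.4
  [3→9]: (8.2+1.5)/2 × 6 = 29.1
  [9→11]: (1.5+0.9)/2 × 2 = 2.4
  [11→12.5]: (0.9+0.6)/2 × 1.5 = 1.125
  Sum = 59.325 ng/mL·h
F = (AUC_ev/D_ev)/(AUC_iv/D_iv) = (59.325/10)/(84.5/10) = 5.9325/8.45 = 0.7021

F = 0.702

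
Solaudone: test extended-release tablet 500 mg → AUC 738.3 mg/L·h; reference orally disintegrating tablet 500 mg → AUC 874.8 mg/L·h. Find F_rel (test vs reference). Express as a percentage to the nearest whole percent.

F_rel = (AUC_test/D_test) / (AUC_ref/D_ref)
      = (738.3/500) / (874.8/500)
      = 1.4766 / 1.7496 = 0.8440 = 84.40%

F_rel = 84%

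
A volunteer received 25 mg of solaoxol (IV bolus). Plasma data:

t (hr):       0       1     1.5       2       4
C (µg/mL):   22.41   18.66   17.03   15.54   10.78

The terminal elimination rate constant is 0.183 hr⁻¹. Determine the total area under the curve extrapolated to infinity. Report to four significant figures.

Trapezoidal AUC_0→4:
  [0→1]: (22.41+18.66)/2 × 1 = 20.535
  [1→1.5]: (18.66+17.03)/2 × 0.5 = 8.9225
  [1.5→2]: (17.03+15.54)/2 × 0.5 = 8.1425
  [2→4]: (15.54+10.78)/2 × 2 = 26.32
  Sum = 63.92 µg/mL·hr
Extrapolated tail: C_last / k_e = 10.78 / 0.183 = 58.907
AUC_0→∞ = 63.92 + 58.907 = 122.827 µg/mL·hr

AUC = 122.8 µg/mL·hr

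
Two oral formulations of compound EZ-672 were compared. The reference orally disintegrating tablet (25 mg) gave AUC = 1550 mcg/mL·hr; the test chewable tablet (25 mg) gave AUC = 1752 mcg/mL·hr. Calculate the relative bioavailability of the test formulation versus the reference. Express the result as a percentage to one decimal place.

F_rel = (AUC_test/D_test) / (AUC_ref/D_ref)
      = (1752/25) / (1550/25)
      = 70.08 / 62 = 1.1303 = 113.03%

F_rel = 113.0%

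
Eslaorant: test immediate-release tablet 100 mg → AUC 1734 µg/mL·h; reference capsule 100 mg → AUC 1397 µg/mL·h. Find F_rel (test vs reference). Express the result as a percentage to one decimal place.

F_rel = (AUC_test/D_test) / (AUC_ref/D_ref)
      = (1734/100) / (1397/100)
      = 17.34 / 13.97 = 1.2412 = 124.12%

F_rel = 124.1%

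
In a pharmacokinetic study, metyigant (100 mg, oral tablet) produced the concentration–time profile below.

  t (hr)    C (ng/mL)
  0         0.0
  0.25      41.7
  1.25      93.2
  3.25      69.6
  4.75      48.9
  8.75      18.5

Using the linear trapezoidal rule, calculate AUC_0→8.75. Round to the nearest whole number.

Trapezoidal AUC_0→8.75:
  [0→0.25]: (0.0+41.7)/2 × 0.25 = 5.2125
  [0.25→1.25]: (41.7+93.2)/2 × 1 = 67.45
  [1.25→3.25]: (93.2+69.6)/2 × 2 = 162.8
  [3.25→4.75]: (69.6+48.9)/2 × 1.5 = 88.875
  [4.75→8.75]: (48.9+18.5)/2 × 4 = 134.8
  Sum = 459.1375 ng/mL·hr

AUC = 459 ng/mL·hr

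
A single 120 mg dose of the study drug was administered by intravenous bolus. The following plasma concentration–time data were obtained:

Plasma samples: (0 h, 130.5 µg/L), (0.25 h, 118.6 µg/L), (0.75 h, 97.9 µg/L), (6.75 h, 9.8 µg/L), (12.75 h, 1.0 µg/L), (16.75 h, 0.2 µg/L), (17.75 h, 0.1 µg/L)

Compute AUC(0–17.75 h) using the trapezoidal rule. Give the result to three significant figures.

Trapezoidal AUC_0→17.75:
  [0→0.25]: (130.5+118.6)/2 × 0.25 = 31.1375
  [0.25→0.75]: (118.6+97.9)/2 × 0.5 = 54.125
  [0.75→6.75]: (97.9+9.8)/2 × 6 = 323.1
  [6.75→12.75]: (9.8+1.0)/2 × 6 = 32.4
  [12.75→16.75]: (1.0+0.2)/2 × 4 = 2.4
  [16.75→17.75]: (0.2+0.1)/2 × 1 = 0.15
  Sum = 443.3125 µg/L·h

AUC = 443 µg/L·h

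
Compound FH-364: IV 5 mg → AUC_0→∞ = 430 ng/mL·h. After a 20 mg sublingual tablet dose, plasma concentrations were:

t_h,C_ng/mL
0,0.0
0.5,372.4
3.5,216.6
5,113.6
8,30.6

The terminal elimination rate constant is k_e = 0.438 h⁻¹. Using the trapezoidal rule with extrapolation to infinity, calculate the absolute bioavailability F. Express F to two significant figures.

Trapezoidal AUC_0→8 (sublingual tablet):
  [0→0.5]: (0.0+372.4)/2 × 0.5 = 93.1
  [0.5→3.5]: (372.4+216.6)/2 × 3 = 883.5
  [3.5→5]: (216.6+113.6)/2 × 1.5 = 247.65
  [5→8]: (113.6+30.6)/2 × 3 = 216.3
  Sum = 1440.55 ng/mL·h
Tail: C_last/k_e = 30.6/0.438 = 69.863
AUC_0→∞ (sublingual tablet) = 1440.55 + 69.863 = 1510.413 ng/mL·h
F = (AUC_ev/D_ev)/(AUC_iv/D_iv) = (1510.413/20)/(430/5) = 75.52065/86 = 0.8781

F = 0.88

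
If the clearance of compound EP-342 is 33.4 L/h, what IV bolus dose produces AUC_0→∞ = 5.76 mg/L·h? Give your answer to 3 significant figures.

Dose = 192 mg

Dose_iv = CL × AUC_0→∞
     = 33.4 × 5.76 = 192.384 mg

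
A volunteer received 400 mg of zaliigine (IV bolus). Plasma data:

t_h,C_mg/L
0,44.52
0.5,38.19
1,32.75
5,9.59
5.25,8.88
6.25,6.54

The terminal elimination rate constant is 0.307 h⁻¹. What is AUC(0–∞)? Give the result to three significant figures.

AUC = 154 mg/L·h

Trapezoidal AUC_0→6.25:
  [0→0.5]: (44.52+38.19)/2 × 0.5 = 20.6775
  [0.5→1]: (38.19+32.75)/2 × 0.5 = 17.735
  [1→5]: (32.75+9.59)/2 × 4 = 84.68
  [5→5.25]: (9.59+8.88)/2 × 0.25 = 2.30875
  [5.25→6.25]: (8.88+6.54)/2 × 1 = 7.71
  Sum = 133.11125 mg/L·h
Extrapolated tail: C_last / k_e = 6.54 / 0.307 = 21.303
AUC_0→∞ = 133.11125 + 21.303 = 154.41425 mg/L·h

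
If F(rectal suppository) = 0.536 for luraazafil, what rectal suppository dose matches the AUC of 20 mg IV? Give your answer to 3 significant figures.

D_rectal = 37.3 mg

For equal systemic exposure: F × D_ev = D_iv
D_ev = D_iv / F = 20 / 0.536 = 37.3134 mg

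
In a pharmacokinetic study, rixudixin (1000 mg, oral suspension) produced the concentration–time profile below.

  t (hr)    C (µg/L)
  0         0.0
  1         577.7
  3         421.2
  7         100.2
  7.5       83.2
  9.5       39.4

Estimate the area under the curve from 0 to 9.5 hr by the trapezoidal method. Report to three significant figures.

Trapezoidal AUC_0→9.5:
  [0→1]: (0.0+577.7)/2 × 1 = 288.85
  [1→3]: (577.7+421.2)/2 × 2 = 998.9
  [3→7]: (421.2+100.2)/2 × 4 = 1042.8
  [7→7.5]: (100.2+83.2)/2 × 0.5 = 45.85
  [7.5→9.5]: (83.2+39.4)/2 × 2 = 122.6
  Sum = 2499.0 µg/L·hr

AUC = 2500 µg/L·hr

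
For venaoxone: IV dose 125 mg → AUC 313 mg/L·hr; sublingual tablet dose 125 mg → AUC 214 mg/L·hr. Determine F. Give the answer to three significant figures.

F = (AUC_ev / D_ev) / (AUC_iv / D_iv)
  = (214/125) / (313/125)
  = 1.712 / 2.504 = 0.6837

F = 0.684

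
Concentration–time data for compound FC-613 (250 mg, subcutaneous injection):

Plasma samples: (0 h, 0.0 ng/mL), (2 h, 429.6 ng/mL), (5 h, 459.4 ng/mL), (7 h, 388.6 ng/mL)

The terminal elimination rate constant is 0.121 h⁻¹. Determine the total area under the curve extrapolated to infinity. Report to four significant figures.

Trapezoidal AUC_0→7:
  [0→2]: (0.0+429.6)/2 × 2 = 429.6
  [2→5]: (429.6+459.4)/2 × 3 = 1333.5
  [5→7]: (459.4+388.6)/2 × 2 = 848.0
  Sum = 2611.1 ng/mL·h
Extrapolated tail: C_last / k_e = 388.6 / 0.121 = 3211.570
AUC_0→∞ = 2611.1 + 3211.570 = 5822.67 ng/mL·h

AUC = 5823 ng/mL·h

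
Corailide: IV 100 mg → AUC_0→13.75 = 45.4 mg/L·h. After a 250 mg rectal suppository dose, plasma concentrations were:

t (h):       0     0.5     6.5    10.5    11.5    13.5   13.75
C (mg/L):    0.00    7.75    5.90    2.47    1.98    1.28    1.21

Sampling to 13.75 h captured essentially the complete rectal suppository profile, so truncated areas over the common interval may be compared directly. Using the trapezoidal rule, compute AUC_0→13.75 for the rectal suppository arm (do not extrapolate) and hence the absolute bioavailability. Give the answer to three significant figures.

F = 0.576

Trapezoidal AUC_0→13.75 (rectal suppository):
  [0→0.5]: (0.00+7.75)/2 × 0.5 = 1.9375
  [0.5→6.5]: (7.75+5.90)/2 × 6 = 40.95
  [6.5→10.5]: (5.90+2.47)/2 × 4 = 16.74
  [10.5→11.5]: (2.47+1.98)/2 × 1 = 2.225
  [11.5→13.5]: (1.98+1.28)/2 × 2 = 3.26
  [13.5→13.75]: (1.28+1.21)/2 × 0.25 = 0.31125
  Sum = 65.42375 mg/L·h
F = (AUC_ev/D_ev)/(AUC_iv/D_iv) = (65.42375/250)/(45.4/100) = 0.261695/0.454 = 0.5764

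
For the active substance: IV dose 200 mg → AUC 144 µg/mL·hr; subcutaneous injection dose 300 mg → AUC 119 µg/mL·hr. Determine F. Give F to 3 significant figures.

F = (AUC_ev / D_ev) / (AUC_iv / D_iv)
  = (119/300) / (144/200)
  = 0.396667 / 0.72 = 0.5509

F = 0.551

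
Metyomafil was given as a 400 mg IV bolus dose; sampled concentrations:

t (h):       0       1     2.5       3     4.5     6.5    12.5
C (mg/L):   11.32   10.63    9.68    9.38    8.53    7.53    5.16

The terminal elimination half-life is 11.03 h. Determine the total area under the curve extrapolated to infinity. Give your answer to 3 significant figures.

AUC = 181 mg/L·h

Trapezoidal AUC_0→12.5:
  [0→1]: (11.32+10.63)/2 × 1 = 10.975
  [1→2.5]: (10.63+9.68)/2 × 1.5 = 15.2325
  [2.5→3]: (9.68+9.38)/2 × 0.5 = 4.765
  [3→4.5]: (9.38+8.53)/2 × 1.5 = 13.4325
  [4.5→6.5]: (8.53+7.53)/2 × 2 = 16.06
  [6.5→12.5]: (7.53+5.16)/2 × 6 = 38.07
  Sum = 98.535 mg/L·h
k_e = ln2 / t½ = 0.693147 / 11.03 = 0.0628 h^-1
Extrapolated tail: C_last / k_e = 5.16 / 0.0628 = 82.166
AUC_0→∞ = 98.535 + 82.166 = 180.701 mg/L·h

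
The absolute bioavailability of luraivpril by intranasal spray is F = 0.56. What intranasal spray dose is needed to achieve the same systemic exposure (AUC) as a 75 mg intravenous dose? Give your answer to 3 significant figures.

For equal systemic exposure: F × D_ev = D_iv
D_ev = D_iv / F = 75 / 0.56 = 133.929 mg

D_intranasal = 134 mg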